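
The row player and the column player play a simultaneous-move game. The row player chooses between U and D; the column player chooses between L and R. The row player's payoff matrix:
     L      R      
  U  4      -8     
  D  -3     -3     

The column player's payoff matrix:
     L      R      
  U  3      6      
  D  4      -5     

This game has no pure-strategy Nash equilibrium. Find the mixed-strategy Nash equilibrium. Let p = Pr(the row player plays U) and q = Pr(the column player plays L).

p = 3/4, q = 5/12

In a mixed equilibrium the column player is indifferent between L and R; this condition fixes p.
  the column player's payoff to L: p·3 + (1−p)·4 = -p + 4
  the column player's payoff to R: p·6 + (1−p)·(-5) = 11p - 5
  -p + 4 = 11p - 5  ⇒  -12p = -9  ⇒  p = 3/4.
In a mixed equilibrium the row player is indifferent between U and D; this condition fixes q.
  the row player's expected payoff from U: q·4 + (1−q)·(-8) = 12q - 8
  the row player's expected payoff from D: q·(-3) + (1−q)·(-3) = -3
  12q - 8 = -3  ⇒  12q = 5  ⇒  q = 5/12.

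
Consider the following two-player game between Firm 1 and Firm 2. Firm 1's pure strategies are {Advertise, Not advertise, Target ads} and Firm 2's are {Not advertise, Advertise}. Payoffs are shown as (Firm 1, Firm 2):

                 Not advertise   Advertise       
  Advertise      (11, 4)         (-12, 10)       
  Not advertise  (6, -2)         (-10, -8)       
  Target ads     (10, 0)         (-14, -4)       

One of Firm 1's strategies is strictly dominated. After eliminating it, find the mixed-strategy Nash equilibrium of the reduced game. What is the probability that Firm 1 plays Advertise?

Firm 1's strategy Target ads is strictly dominated by Advertise: 11 > 10 and -12 > -14. Eliminate Target ads.
In a mixed equilibrium Firm 2 is indifferent between Not advertise and Advertise; this condition fixes p.
  Firm 2's payoff to Not advertise: p·4 + (1−p)·(-2) = 6p - 2
  Firm 2's payoff to Advertise: p·10 + (1−p)·(-8) = 18p - 8
  6p - 2 = 18p - 8  ⇒  -12p = -6  ⇒  p = 1/2.

p = 1/2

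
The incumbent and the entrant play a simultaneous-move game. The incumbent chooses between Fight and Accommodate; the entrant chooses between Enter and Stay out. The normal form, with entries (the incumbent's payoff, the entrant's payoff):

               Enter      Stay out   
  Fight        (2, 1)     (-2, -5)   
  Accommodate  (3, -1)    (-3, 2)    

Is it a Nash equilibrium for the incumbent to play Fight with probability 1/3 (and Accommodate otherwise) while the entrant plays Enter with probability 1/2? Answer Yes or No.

Yes

Check the entrant's indifference given the incumbent's mix p = 1/3:
  payoff from Enter = -1/3; payoff from Stay out = -1/3 — equal.
Check the incumbent's indifference given the entrant's mix q = 1/2:
  payoff from Fight = 0; payoff from Accommodate = 0 — equal.
Both players are indifferent, so neither can profitably deviate.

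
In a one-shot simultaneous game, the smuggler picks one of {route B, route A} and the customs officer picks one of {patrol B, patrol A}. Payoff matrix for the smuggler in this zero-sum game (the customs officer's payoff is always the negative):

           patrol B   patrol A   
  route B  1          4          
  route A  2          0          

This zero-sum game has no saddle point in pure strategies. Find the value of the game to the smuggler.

Set the smuggler's expected payoff from route B equal to that from route A:
  the smuggler's expected payoff from route B: q·1 + (1−q)·4 = -3q + 4
  the smuggler's expected payoff from route A: q·2 + (1−q)·0 = 2q
  -3q + 4 = 2q  ⇒  -5q = -4  ⇒  q = 4/5.
The value is the smuggler's expected payoff against this mix (using route B): (4/5)·1 + (1/5)·4 = 8/5.

v = 8/5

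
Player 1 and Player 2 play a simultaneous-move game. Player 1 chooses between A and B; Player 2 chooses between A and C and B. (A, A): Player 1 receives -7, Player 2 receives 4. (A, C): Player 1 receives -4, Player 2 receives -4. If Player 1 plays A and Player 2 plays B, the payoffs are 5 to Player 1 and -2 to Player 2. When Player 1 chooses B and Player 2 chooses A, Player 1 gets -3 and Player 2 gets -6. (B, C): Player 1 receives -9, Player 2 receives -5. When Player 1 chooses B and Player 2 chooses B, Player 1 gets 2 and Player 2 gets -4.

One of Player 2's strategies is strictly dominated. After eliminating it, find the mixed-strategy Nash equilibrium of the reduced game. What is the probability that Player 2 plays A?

Player 2's strategy C is strictly dominated by B: -2 > -4 and -4 > -5. Eliminate C.
Player 1's indifference between A and B determines Player 2's mixing probability q:
  Player 1's payoff from A: q·(-7) + (1−q)·5 = -12q + 5
  Player 1's payoff from B: q·(-3) + (1−q)·2 = -5q + 2
  -12q + 5 = -5q + 2  ⇒  -7q = -3  ⇒  q = 3/7.

q = 3/7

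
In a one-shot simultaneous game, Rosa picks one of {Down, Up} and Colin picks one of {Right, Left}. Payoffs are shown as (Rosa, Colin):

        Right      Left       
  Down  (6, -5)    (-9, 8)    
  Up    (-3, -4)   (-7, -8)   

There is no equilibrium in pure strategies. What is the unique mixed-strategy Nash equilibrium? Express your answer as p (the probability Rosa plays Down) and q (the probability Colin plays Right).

In a mixed equilibrium Colin is indifferent between Right and Left; this condition fixes p.
  Colin's expected payoff from Right: p·(-5) + (1−p)·(-4) = -p - 4
  Colin's expected payoff from Left: p·8 + (1−p)·(-8) = 16p - 8
  -p - 4 = 16p - 8  ⇒  -17p = -4  ⇒  p = 4/17.
For Rosa to be willing to mix, Rosa must be indifferent between Down and Up, which pins down Colin's mix.
  Rosa's payoff to Down: q·6 + (1−q)·(-9) = 15q - 9
  Rosa's payoff to Up: q·(-3) + (1−q)·(-7) = 4q - 7
  15q - 9 = 4q - 7  ⇒  11q = 2  ⇒  q = 2/11.

p = 4/17, q = 2/11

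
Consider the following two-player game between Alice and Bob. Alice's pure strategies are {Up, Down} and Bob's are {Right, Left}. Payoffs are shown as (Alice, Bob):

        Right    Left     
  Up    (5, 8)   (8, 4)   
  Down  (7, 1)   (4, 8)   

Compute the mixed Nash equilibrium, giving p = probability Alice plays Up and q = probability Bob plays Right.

Alice's mix must leave Bob indifferent between Right and Left.
  Bob's payoff to Right: p·8 + (1−p)·1 = 7p + 1
  Bob's payoff to Left: p·4 + (1−p)·8 = -4p + 8
  7p + 1 = -4p + 8  ⇒  11p = 7  ⇒  p = 7/11.
Set Alice's expected payoff from Up equal to that from Down:
  Alice's expected payoff from Up: q·5 + (1−q)·8 = -3q + 8
  Alice's expected payoff from Down: q·7 + (1−q)·4 = 3q + 4
  -3q + 8 = 3q + 4  ⇒  -6q = -4  ⇒  q = 2/3.

p = 7/11, q = 2/3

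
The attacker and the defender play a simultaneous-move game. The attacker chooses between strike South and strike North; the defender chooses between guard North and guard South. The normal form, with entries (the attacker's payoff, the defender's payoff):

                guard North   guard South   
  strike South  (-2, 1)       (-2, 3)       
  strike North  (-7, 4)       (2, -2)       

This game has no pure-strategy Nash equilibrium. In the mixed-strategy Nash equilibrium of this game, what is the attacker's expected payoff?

-2

The attacker's indifference between strike South and strike North determines the defender's mixing probability q:
  the attacker's expected payoff from strike South: q·(-2) + (1−q)·(-2) = -2
  the attacker's expected payoff from strike North: q·(-7) + (1−q)·2 = -9q + 2
  -2 = -9q + 2  ⇒  9q = 4  ⇒  q = 4/9.
At equilibrium the attacker is indifferent across rows, so the attacker's payoff equals the payoff from strike South: (4/9)·(-2) + (5/9)·(-2) = -2.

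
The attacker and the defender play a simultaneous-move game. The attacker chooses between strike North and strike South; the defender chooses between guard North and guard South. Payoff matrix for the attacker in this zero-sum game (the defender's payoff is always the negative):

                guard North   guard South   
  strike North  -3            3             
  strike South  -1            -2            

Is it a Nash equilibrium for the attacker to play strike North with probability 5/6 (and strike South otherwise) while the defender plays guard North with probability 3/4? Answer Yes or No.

No

Given the attacker's mix p = 5/6, the defender's payoff from guard North is 8/3 but from guard South is -13/6. The defender strictly prefers guard North, so the defender would not mix.
So the proposed profile is not a Nash equilibrium.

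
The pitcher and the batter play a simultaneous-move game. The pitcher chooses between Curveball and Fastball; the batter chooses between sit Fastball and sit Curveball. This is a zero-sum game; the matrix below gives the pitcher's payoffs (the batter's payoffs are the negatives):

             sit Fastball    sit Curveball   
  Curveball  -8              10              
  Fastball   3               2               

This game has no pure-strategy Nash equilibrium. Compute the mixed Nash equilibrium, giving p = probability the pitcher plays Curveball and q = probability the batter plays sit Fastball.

p = 1/19, q = 8/19

For the batter to be willing to mix, the batter must be indifferent between sit Fastball and sit Curveball, which pins down the pitcher's mix.
  the batter's payoff to sit Fastball: p·8 + (1−p)·(-3) = 11p - 3
  the batter's payoff to sit Curveball: p·(-10) + (1−p)·(-2) = -8p - 2
  11p - 3 = -8p - 2  ⇒  19p = 1  ⇒  p = 1/19.
The pitcher's indifference between Curveball and Fastball determines the batter's mixing probability q:
  the pitcher's expected payoff from Curveball: q·(-8) + (1−q)·10 = -18q + 10
  the pitcher's expected payoff from Fastball: q·3 + (1−q)·2 = q + 2
  -18q + 10 = q + 2  ⇒  -19q = -8  ⇒  q = 8/19.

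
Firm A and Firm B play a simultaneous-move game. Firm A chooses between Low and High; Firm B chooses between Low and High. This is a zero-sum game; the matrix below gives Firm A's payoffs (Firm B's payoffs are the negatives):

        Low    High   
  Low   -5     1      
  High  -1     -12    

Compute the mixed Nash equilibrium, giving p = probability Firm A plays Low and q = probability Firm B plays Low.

p = 11/17, q = 13/17

In a mixed equilibrium Firm B is indifferent between Low and High; this condition fixes p.
  Firm B's expected payoff from Low: p·5 + (1−p)·1 = 4p + 1
  Firm B's expected payoff from High: p·(-1) + (1−p)·12 = -13p + 12
  4p + 1 = -13p + 12  ⇒  17p = 11  ⇒  p = 11/17.
Firm A's indifference between Low and High determines Firm B's mixing probability q:
  Firm A's payoff to Low: q·(-5) + (1−q)·1 = -6q + 1
  Firm A's payoff to High: q·(-1) + (1−q)·(-12) = 11q - 12
  -6q + 1 = 11q - 12  ⇒  -17q = -13  ⇒  q = 13/17.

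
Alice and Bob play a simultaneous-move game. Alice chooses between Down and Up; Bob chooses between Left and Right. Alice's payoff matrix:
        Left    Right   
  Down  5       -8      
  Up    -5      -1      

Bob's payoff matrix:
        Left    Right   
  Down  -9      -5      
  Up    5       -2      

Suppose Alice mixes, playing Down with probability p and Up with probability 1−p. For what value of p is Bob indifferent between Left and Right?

p = 7/11

Bob's indifference between Left and Right determines Alice's mixing probability p:
  Bob's payoff from Left: p·(-9) + (1−p)·5 = -14p + 5
  Bob's payoff from Right: p·(-5) + (1−p)·(-2) = -3p - 2
  -14p + 5 = -3p - 2  ⇒  -11p = -7  ⇒  p = 7/11.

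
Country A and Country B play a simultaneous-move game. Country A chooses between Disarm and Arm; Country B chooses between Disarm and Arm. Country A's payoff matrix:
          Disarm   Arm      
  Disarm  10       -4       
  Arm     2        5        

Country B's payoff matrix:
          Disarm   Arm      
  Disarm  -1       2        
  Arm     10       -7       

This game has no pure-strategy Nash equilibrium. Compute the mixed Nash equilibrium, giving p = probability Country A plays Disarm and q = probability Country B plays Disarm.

p = 17/20, q = 9/17

Country A's mix must leave Country B indifferent between Disarm and Arm.
  Country B's expected payoff from Disarm: p·(-1) + (1−p)·10 = -11p + 10
  Country B's expected payoff from Arm: p·2 + (1−p)·(-7) = 9p - 7
  -11p + 10 = 9p - 7  ⇒  -20p = -17  ⇒  p = 17/20.
In a mixed equilibrium Country A is indifferent between Disarm and Arm; this condition fixes q.
  Country A's expected payoff from Disarm: q·10 + (1−q)·(-4) = 14q - 4
  Country A's expected payoff from Arm: q·2 + (1−q)·5 = -3q + 5
  14q - 4 = -3q + 5  ⇒  17q = 9  ⇒  q = 9/17.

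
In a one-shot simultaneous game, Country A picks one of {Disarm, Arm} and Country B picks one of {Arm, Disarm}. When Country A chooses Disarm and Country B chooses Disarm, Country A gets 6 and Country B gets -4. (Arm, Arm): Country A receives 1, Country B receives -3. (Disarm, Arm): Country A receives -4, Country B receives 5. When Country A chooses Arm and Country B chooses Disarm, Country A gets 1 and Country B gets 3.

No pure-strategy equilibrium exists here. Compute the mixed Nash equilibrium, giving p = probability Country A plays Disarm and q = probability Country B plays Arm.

p = 2/5, q = 1/2

In a mixed equilibrium Country B is indifferent between Arm and Disarm; this condition fixes p.
  Country B's payoff to Arm: p·5 + (1−p)·(-3) = 8p - 3
  Country B's payoff to Disarm: p·(-4) + (1−p)·3 = -7p + 3
  8p - 3 = -7p + 3  ⇒  15p = 6  ⇒  p = 2/5.
For Country A to be willing to mix, Country A must be indifferent between Disarm and Arm, which pins down Country B's mix.
  Country A's payoff from Disarm: q·(-4) + (1−q)·6 = -10q + 6
  Country A's payoff from Arm: q·1 + (1−q)·1 = 1
  -10q + 6 = 1  ⇒  -10q = -5  ⇒  q = 1/2.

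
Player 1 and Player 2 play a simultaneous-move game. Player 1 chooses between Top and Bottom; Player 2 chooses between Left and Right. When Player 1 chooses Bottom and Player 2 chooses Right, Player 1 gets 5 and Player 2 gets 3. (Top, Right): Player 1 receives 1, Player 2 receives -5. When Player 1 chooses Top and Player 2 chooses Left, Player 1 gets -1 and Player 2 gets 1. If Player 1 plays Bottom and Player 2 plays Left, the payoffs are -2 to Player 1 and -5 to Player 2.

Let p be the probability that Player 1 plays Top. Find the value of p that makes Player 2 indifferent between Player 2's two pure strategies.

p = 4/7

In a mixed equilibrium Player 2 is indifferent between Left and Right; this condition fixes p.
  Player 2's payoff to Left: p·1 + (1−p)·(-5) = 6p - 5
  Player 2's payoff to Right: p·(-5) + (1−p)·3 = -8p + 3
  6p - 5 = -8p + 3  ⇒  14p = 8  ⇒  p = 4/7.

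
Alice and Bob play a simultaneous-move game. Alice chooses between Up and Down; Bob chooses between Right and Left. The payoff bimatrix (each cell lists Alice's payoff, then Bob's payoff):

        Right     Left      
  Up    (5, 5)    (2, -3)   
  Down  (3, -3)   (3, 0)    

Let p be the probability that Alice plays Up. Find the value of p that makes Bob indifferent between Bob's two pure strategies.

In a mixed equilibrium Bob is indifferent between Right and Left; this condition fixes p.
  Bob's expected payoff from Right: p·5 + (1−p)·(-3) = 8p - 3
  Bob's expected payoff from Left: p·(-3) + (1−p)·0 = -3p
  8p - 3 = -3p  ⇒  11p = 3  ⇒  p = 3/11.

p = 3/11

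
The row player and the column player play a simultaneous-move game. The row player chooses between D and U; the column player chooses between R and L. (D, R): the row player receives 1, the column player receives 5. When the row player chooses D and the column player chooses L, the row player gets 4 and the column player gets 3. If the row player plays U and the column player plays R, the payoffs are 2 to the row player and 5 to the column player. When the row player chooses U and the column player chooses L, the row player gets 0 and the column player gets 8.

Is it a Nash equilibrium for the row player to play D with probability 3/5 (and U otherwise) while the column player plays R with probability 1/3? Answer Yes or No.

No

Given the column player's mix q = 1/3, the row player's payoff from D is 3 but from U is 2/3. The row player strictly prefers D, so the row player would not mix.
So the proposed profile is not a Nash equilibrium.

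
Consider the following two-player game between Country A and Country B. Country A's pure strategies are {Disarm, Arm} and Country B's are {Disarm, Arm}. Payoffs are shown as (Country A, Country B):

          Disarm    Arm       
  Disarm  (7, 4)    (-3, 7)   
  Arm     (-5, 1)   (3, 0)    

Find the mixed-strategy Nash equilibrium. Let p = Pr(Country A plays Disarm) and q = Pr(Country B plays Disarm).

Country A's mix must leave Country B indifferent between Disarm and Arm.
  Country B's payoff from Disarm: p·4 + (1−p)·1 = 3p + 1
  Country B's payoff from Arm: p·7 + (1−p)·0 = 7p
  3p + 1 = 7p  ⇒  -4p = -1  ⇒  p = 1/4.
Set Country A's expected payoff from Disarm equal to that from Arm:
  Country A's expected payoff from Disarm: q·7 + (1−q)·(-3) = 10q - 3
  Country A's expected payoff from Arm: q·(-5) + (1−q)·3 = -8q + 3
  10q - 3 = -8q + 3  ⇒  18q = 6  ⇒  q = 1/3.

p = 1/4, q = 1/3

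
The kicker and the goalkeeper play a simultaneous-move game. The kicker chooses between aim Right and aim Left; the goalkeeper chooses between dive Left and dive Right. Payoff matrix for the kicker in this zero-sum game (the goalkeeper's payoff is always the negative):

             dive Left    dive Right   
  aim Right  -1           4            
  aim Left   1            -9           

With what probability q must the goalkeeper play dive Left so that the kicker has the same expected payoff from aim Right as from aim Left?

q = 13/15

Set the kicker's expected payoff from aim Right equal to that from aim Left:
  the kicker's payoff to aim Right: q·(-1) + (1−q)·4 = -5q + 4
  the kicker's payoff to aim Left: q·1 + (1−q)·(-9) = 10q - 9
  -5q + 4 = 10q - 9  ⇒  -15q = -13  ⇒  q = 13/15.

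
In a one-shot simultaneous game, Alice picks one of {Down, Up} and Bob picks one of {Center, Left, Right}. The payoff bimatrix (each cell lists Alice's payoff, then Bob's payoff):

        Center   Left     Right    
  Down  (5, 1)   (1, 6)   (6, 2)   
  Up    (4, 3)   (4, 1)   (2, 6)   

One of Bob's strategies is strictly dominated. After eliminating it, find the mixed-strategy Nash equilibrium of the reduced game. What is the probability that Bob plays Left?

q = 4/7

Bob's strategy Center is strictly dominated by Right: 2 > 1 and 6 > 3. Eliminate Center.
Set Alice's expected payoff from Down equal to that from Up:
  Alice's expected payoff from Down: q·1 + (1−q)·6 = -5q + 6
  Alice's expected payoff from Up: q·4 + (1−q)·2 = 2q + 2
  -5q + 6 = 2q + 2  ⇒  -7q = -4  ⇒  q = 4/7.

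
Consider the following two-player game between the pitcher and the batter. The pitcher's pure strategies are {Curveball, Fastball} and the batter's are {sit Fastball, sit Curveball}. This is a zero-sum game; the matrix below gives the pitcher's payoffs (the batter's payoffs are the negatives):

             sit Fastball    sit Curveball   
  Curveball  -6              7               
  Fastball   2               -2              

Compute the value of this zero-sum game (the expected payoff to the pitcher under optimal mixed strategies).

In a mixed equilibrium the pitcher is indifferent between Curveball and Fastball; this condition fixes q.
  the pitcher's expected payoff from Curveball: q·(-6) + (1−q)·7 = -13q + 7
  the pitcher's expected payoff from Fastball: q·2 + (1−q)·(-2) = 4q - 2
  -13q + 7 = 4q - 2  ⇒  -17q = -9  ⇒  q = 9/17.
The value is the pitcher's expected payoff against this mix (using Curveball): (9/17)·(-6) + (8/17)·7 = 2/17.

v = 2/17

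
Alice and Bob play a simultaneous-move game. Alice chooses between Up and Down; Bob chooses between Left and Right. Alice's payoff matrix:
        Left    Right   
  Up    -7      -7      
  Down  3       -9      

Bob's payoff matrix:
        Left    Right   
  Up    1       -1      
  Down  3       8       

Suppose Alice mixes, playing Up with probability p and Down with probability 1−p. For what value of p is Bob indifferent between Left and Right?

p = 5/7

Set Bob's expected payoff from Left equal to that from Right:
  Bob's payoff to Left: p·1 + (1−p)·3 = -2p + 3
  Bob's payoff to Right: p·(-1) + (1−p)·8 = -9p + 8
  -2p + 3 = -9p + 8  ⇒  7p = 5  ⇒  p = 5/7.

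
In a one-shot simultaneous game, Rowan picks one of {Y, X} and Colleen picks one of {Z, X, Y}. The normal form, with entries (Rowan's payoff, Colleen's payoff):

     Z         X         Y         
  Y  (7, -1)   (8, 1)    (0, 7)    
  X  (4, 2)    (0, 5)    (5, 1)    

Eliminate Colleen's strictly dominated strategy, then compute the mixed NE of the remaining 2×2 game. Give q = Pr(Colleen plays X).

q = 5/13

Colleen's strategy Z is strictly dominated by X: 1 > -1 and 5 > 2. Eliminate Z.
Rowan's indifference between Y and X determines Colleen's mixing probability q:
  Rowan's expected payoff from Y: q·8 + (1−q)·0 = 8q
  Rowan's expected payoff from X: q·0 + (1−q)·5 = -5q + 5
  8q = -5q + 5  ⇒  13q = 5  ⇒  q = 5/13.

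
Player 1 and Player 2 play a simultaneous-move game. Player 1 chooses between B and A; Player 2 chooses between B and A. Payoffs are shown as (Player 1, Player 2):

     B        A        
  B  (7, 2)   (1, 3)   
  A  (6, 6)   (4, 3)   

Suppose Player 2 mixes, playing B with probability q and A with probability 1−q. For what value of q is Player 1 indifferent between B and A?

For Player 1 to be willing to mix, Player 1 must be indifferent between B and A, which pins down Player 2's mix.
  Player 1's expected payoff from B: q·7 + (1−q)·1 = 6q + 1
  Player 1's expected payoff from A: q·6 + (1−q)·4 = 2q + 4
  6q + 1 = 2q + 4  ⇒  4q = 3  ⇒  q = 3/4.

q = 3/4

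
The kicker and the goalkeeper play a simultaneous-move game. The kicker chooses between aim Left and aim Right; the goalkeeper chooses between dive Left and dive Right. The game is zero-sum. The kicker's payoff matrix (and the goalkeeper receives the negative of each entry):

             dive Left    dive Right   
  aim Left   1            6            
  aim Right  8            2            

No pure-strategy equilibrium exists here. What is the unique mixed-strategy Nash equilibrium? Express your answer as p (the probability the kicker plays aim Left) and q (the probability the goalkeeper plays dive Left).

p = 6/11, q = 4/11

In a mixed equilibrium the goalkeeper is indifferent between dive Left and dive Right; this condition fixes p.
  the goalkeeper's expected payoff from dive Left: p·(-1) + (1−p)·(-8) = 7p - 8
  the goalkeeper's expected payoff from dive Right: p·(-6) + (1−p)·(-2) = -4p - 2
  7p - 8 = -4p - 2  ⇒  11p = 6  ⇒  p = 6/11.
The goalkeeper's mix must leave the kicker indifferent between aim Left and aim Right.
  the kicker's expected payoff from aim Left: q·1 + (1−q)·6 = -5q + 6
  the kicker's expected payoff from aim Right: q·8 + (1−q)·2 = 6q + 2
  -5q + 6 = 6q + 2  ⇒  -11q = -4  ⇒  q = 4/11.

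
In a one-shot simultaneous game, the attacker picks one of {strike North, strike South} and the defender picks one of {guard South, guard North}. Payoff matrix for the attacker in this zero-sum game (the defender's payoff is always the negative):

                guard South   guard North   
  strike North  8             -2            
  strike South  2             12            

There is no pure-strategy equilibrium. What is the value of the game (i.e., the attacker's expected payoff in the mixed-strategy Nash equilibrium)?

Set the attacker's expected payoff from strike North equal to that from strike South:
  the attacker's expected payoff from strike North: q·8 + (1−q)·(-2) = 10q - 2
  the attacker's expected payoff from strike South: q·2 + (1−q)·12 = -10q + 12
  10q - 2 = -10q + 12  ⇒  20q = 14  ⇒  q = 7/10.
The value is the attacker's expected payoff against this mix (using strike North): (7/10)·8 + (3/10)·(-2) = 5.

v = 5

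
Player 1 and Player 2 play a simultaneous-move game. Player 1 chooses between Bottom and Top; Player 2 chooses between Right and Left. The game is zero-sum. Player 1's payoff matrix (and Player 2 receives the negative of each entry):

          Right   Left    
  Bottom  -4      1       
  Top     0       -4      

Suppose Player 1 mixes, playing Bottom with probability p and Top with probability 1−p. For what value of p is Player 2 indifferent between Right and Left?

Player 2's indifference between Right and Left determines Player 1's mixing probability p:
  Player 2's payoff from Right: p·4 + (1−p)·0 = 4p
  Player 2's payoff from Left: p·(-1) + (1−p)·4 = -5p + 4
  4p = -5p + 4  ⇒  9p = 4  ⇒  p = 4/9.

p = 4/9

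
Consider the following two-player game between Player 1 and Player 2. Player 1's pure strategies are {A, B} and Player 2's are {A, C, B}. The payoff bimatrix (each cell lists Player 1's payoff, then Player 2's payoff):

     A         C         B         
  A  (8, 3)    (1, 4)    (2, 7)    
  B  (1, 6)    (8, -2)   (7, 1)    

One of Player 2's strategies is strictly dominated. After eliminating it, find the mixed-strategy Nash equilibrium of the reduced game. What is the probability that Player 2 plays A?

Player 2's strategy C is strictly dominated by B: 7 > 4 and 1 > -2. Eliminate C.
For Player 1 to be willing to mix, Player 1 must be indifferent between A and B, which pins down Player 2's mix.
  Player 1's expected payoff from A: q·8 + (1−q)·2 = 6q + 2
  Player 1's expected payoff from B: q·1 + (1−q)·7 = -6q + 7
  6q + 2 = -6q + 7  ⇒  12q = 5  ⇒  q = 5/12.

q = 5/12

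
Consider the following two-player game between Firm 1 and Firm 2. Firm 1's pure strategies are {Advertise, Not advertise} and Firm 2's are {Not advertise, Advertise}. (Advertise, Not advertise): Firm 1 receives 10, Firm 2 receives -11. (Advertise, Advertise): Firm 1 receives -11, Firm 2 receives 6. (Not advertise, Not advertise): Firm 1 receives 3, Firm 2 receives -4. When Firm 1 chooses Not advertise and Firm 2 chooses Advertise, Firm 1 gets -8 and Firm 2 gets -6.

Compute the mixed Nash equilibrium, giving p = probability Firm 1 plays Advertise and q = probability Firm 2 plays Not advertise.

p = 2/19, q = 3/10

Firm 2's indifference between Not advertise and Advertise determines Firm 1's mixing probability p:
  Firm 2's payoff to Not advertise: p·(-11) + (1−p)·(-4) = -7p - 4
  Firm 2's payoff to Advertise: p·6 + (1−p)·(-6) = 12p - 6
  -7p - 4 = 12p - 6  ⇒  -19p = -2  ⇒  p = 2/19.
For Firm 1 to be willing to mix, Firm 1 must be indifferent between Advertise and Not advertise, which pins down Firm 2's mix.
  Firm 1's payoff to Advertise: q·10 + (1−q)·(-11) = 21q - 11
  Firm 1's payoff to Not advertise: q·3 + (1−q)·(-8) = 11q - 8
  21q - 11 = 11q - 8  ⇒  10q = 3  ⇒  q = 3/10.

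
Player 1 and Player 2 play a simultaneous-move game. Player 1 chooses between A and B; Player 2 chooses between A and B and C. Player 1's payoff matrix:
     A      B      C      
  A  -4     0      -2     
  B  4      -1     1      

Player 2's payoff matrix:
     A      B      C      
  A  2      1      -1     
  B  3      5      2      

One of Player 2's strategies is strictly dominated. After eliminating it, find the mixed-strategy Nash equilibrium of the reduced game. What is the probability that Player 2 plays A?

q = 1/9

Player 2's strategy C is strictly dominated by B: 1 > -1 and 5 > 2. Eliminate C.
For Player 1 to be willing to mix, Player 1 must be indifferent between A and B, which pins down Player 2's mix.
  Player 1's expected payoff from A: q·(-4) + (1−q)·0 = -4q
  Player 1's expected payoff from B: q·4 + (1−q)·(-1) = 5q - 1
  -4q = 5q - 1  ⇒  -9q = -1  ⇒  q = 1/9.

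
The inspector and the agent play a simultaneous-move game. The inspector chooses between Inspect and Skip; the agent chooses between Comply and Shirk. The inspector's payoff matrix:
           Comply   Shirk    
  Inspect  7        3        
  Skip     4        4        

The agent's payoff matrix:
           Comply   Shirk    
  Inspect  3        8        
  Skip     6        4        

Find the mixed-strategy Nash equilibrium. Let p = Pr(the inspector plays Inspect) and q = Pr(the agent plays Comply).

p = 2/7, q = 1/4

The inspector's mix must leave the agent indifferent between Comply and Shirk.
  the agent's payoff to Comply: p·3 + (1−p)·6 = -3p + 6
  the agent's payoff to Shirk: p·8 + (1−p)·4 = 4p + 4
  -3p + 6 = 4p + 4  ⇒  -7p = -2  ⇒  p = 2/7.
For the inspector to be willing to mix, the inspector must be indifferent between Inspect and Skip, which pins down the agent's mix.
  the inspector's expected payoff from Inspect: q·7 + (1−q)·3 = 4q + 3
  the inspector's expected payoff from Skip: q·4 + (1−q)·4 = 4
  4q + 3 = 4  ⇒  4q = 1  ⇒  q = 1/4.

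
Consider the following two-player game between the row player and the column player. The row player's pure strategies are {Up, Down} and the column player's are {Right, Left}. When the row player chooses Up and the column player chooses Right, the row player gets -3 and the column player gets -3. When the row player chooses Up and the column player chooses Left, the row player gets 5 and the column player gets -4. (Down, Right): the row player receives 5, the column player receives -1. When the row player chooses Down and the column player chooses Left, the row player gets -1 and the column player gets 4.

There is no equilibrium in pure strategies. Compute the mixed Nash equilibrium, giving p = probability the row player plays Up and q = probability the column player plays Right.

For the column player to be willing to mix, the column player must be indifferent between Right and Left, which pins down the row player's mix.
  the column player's expected payoff from Right: p·(-3) + (1−p)·(-1) = -2p - 1
  the column player's expected payoff from Left: p·(-4) + (1−p)·4 = -8p + 4
  -2p - 1 = -8p + 4  ⇒  6p = 5  ⇒  p = 5/6.
The column player's mix must leave the row player indifferent between Up and Down.
  the row player's payoff to Up: q·(-3) + (1−q)·5 = -8q + 5
  the row player's payoff to Down: q·5 + (1−q)·(-1) = 6q - 1
  -8q + 5 = 6q - 1  ⇒  -14q = -6  ⇒  q = 3/7.

p = 5/6, q = 3/7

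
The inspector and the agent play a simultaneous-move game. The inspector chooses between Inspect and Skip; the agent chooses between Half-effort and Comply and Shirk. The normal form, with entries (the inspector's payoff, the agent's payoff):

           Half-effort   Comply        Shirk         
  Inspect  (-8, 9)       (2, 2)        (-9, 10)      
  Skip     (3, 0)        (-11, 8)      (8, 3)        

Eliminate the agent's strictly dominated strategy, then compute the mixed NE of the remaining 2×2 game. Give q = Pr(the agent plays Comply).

The agent's strategy Half-effort is strictly dominated by Shirk: 10 > 9 and 3 > 0. Eliminate Half-effort.
The agent's mix must leave the inspector indifferent between Inspect and Skip.
  the inspector's payoff to Inspect: q·2 + (1−q)·(-9) = 11q - 9
  the inspector's payoff to Skip: q·(-11) + (1−q)·8 = -19q + 8
  11q - 9 = -19q + 8  ⇒  30q = 17  ⇒  q = 17/30.

q = 17/30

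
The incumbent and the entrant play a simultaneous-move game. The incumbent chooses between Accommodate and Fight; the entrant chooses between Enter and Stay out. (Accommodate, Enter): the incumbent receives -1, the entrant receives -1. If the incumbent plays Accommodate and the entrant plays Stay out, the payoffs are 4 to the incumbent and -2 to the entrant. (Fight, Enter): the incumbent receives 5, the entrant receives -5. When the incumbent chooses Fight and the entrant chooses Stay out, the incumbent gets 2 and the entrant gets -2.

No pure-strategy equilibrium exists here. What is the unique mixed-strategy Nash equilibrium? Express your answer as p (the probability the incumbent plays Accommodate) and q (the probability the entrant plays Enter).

The entrant's indifference between Enter and Stay out determines the incumbent's mixing probability p:
  the entrant's expected payoff from Enter: p·(-1) + (1−p)·(-5) = 4p - 5
  the entrant's expected payoff from Stay out: p·(-2) + (1−p)·(-2) = -2
  4p - 5 = -2  ⇒  4p = 3  ⇒  p = 3/4.
The incumbent's indifference between Accommodate and Fight determines the entrant's mixing probability q:
  the incumbent's payoff from Accommodate: q·(-1) + (1−q)·4 = -5q + 4
  the incumbent's payoff from Fight: q·5 + (1−q)·2 = 3q + 2
  -5q + 4 = 3q + 2  ⇒  -8q = -2  ⇒  q = 1/4.

p = 3/4, q = 1/4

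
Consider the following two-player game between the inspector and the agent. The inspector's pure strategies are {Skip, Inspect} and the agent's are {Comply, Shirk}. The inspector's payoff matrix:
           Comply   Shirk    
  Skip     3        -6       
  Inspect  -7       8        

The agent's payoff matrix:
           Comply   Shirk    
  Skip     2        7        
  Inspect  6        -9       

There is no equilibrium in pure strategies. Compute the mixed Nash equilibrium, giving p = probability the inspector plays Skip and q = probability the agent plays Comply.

p = 3/4, q = 7/12

The inspector's mix must leave the agent indifferent between Comply and Shirk.
  the agent's payoff to Comply: p·2 + (1−p)·6 = -4p + 6
  the agent's payoff to Shirk: p·7 + (1−p)·(-9) = 16p - 9
  -4p + 6 = 16p - 9  ⇒  -20p = -15  ⇒  p = 3/4.
The inspector's indifference between Skip and Inspect determines the agent's mixing probability q:
  the inspector's payoff from Skip: q·3 + (1−q)·(-6) = 9q - 6
  the inspector's payoff from Inspect: q·(-7) + (1−q)·8 = -15q + 8
  9q - 6 = -15q + 8  ⇒  24q = 14  ⇒  q = 7/12.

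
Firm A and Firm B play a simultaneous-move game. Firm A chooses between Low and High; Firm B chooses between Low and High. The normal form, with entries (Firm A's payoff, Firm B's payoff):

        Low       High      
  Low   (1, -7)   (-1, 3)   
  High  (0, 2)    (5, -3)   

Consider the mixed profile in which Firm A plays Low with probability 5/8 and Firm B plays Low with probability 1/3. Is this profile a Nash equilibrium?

No

Given Firm A's mix p = 5/8, Firm B's payoff from Low is -29/8 but from High is 3/4. Firm B strictly prefers High, so Firm B would not mix.
So the proposed profile is not a Nash equilibrium.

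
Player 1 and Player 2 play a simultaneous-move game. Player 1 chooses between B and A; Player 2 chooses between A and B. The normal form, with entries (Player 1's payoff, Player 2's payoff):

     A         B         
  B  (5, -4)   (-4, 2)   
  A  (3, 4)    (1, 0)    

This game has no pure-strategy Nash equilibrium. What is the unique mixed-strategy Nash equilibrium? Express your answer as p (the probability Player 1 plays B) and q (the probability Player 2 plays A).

Player 1's mix must leave Player 2 indifferent between A and B.
  Player 2's expected payoff from A: p·(-4) + (1−p)·4 = -8p + 4
  Player 2's expected payoff from B: p·2 + (1−p)·0 = 2p
  -8p + 4 = 2p  ⇒  -10p = -4  ⇒  p = 2/5.
Player 1's indifference between B and A determines Player 2's mixing probability q:
  Player 1's payoff from B: q·5 + (1−q)·(-4) = 9q - 4
  Player 1's payoff from A: q·3 + (1−q)·1 = 2q + 1
  9q - 4 = 2q + 1  ⇒  7q = 5  ⇒  q = 5/7.

p = 2/5, q = 5/7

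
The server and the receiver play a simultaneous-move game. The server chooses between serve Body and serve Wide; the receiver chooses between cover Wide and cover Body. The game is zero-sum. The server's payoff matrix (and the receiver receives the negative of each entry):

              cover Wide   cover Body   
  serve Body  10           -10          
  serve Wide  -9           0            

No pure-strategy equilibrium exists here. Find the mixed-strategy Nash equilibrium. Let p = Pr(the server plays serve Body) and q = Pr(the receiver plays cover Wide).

p = 9/29, q = 10/29

The server's mix must leave the receiver indifferent between cover Wide and cover Body.
  the receiver's payoff to cover Wide: p·(-10) + (1−p)·9 = -19p + 9
  the receiver's payoff to cover Body: p·10 + (1−p)·0 = 10p
  -19p + 9 = 10p  ⇒  -29p = -9  ⇒  p = 9/29.
In a mixed equilibrium the server is indifferent between serve Body and serve Wide; this condition fixes q.
  the server's expected payoff from serve Body: q·10 + (1−q)·(-10) = 20q - 10
  the server's expected payoff from serve Wide: q·(-9) + (1−q)·0 = -9q
  20q - 10 = -9q  ⇒  29q = 10  ⇒  q = 10/29.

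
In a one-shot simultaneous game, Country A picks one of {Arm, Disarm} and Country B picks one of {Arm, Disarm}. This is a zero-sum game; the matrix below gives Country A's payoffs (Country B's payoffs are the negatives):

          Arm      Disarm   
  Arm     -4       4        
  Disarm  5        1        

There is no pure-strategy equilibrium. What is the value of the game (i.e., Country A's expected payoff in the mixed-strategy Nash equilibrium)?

Set Country A's expected payoff from Arm equal to that from Disarm:
  Country A's expected payoff from Arm: q·(-4) + (1−q)·4 = -8q + 4
  Country A's expected payoff from Disarm: q·5 + (1−q)·1 = 4q + 1
  -8q + 4 = 4q + 1  ⇒  -12q = -3  ⇒  q = 1/4.
The value is Country A's expected payoff against this mix (using Arm): (1/4)·(-4) + (3/4)·4 = 2.

v = 2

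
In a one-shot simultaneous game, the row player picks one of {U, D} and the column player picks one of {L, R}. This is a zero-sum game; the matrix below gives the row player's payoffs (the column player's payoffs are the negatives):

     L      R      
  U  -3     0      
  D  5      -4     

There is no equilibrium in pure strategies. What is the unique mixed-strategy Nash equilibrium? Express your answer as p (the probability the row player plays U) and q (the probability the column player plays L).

The column player's indifference between L and R determines the row player's mixing probability p:
  the column player's expected payoff from L: p·3 + (1−p)·(-5) = 8p - 5
  the column player's expected payoff from R: p·0 + (1−p)·4 = -4p + 4
  8p - 5 = -4p + 4  ⇒  12p = 9  ⇒  p = 3/4.
In a mixed equilibrium the row player is indifferent between U and D; this condition fixes q.
  the row player's payoff to U: q·(-3) + (1−q)·0 = -3q
  the row player's payoff to D: q·5 + (1−q)·(-4) = 9q - 4
  -3q = 9q - 4  ⇒  -12q = -4  ⇒  q = 1/3.

p = 3/4, q = 1/3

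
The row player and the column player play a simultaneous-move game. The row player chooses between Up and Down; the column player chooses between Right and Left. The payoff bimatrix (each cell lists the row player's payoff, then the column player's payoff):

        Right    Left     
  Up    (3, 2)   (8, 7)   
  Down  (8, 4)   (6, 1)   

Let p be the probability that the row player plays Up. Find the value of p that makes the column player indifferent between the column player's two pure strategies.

p = 3/8

In a mixed equilibrium the column player is indifferent between Right and Left; this condition fixes p.
  the column player's expected payoff from Right: p·2 + (1−p)·4 = -2p + 4
  the column player's expected payoff from Left: p·7 + (1−p)·1 = 6p + 1
  -2p + 4 = 6p + 1  ⇒  -8p = -3  ⇒  p = 3/8.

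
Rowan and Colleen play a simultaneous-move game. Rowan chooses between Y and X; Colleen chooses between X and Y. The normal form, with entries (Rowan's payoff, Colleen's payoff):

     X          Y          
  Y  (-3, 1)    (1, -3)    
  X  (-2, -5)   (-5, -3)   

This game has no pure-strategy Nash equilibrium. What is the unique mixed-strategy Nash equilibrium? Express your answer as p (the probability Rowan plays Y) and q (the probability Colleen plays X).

p = 1/3, q = 6/7

Set Colleen's expected payoff from X equal to that from Y:
  Colleen's payoff to X: p·1 + (1−p)·(-5) = 6p - 5
  Colleen's payoff to Y: p·(-3) + (1−p)·(-3) = -3
  6p - 5 = -3  ⇒  6p = 2  ⇒  p = 1/3.
In a mixed equilibrium Rowan is indifferent between Y and X; this condition fixes q.
  Rowan's payoff to Y: q·(-3) + (1−q)·1 = -4q + 1
  Rowan's payoff to X: q·(-2) + (1−q)·(-5) = 3q - 5
  -4q + 1 = 3q - 5  ⇒  -7q = -6  ⇒  q = 6/7.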